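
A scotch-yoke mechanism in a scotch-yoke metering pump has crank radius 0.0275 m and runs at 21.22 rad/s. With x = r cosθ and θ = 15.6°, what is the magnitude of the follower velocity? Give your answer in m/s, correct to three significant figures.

0.157

ω = 21.22 rad/s
x = r cosθ ⇒ ẋ = −rω sinθ.
|v| = rω|sinθ| = 0.0275·21.22·|sin 15.6°| = 0.15693 m/s.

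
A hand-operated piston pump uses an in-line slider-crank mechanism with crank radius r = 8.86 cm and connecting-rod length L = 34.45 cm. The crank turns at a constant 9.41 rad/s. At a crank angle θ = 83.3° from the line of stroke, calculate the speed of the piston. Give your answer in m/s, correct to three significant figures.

ω = 9.41 rad/s
For an in-line slider-crank, x = r cosθ + √(L² − r² sin²θ), so v = −rω sinθ·[1 + r cosθ/√(L² − r² sin²θ)].
With r = 0.0886 m, L = 0.3445 m, θ = 83.3°: √(L² − r² sin²θ) = 0.33307 m.
v = −0.0886·9.41·0.99317·[1 + 0.0886·0.11667/0.33307] = -0.85373 m/s.
|v| = 0.85373 m/s.

0.854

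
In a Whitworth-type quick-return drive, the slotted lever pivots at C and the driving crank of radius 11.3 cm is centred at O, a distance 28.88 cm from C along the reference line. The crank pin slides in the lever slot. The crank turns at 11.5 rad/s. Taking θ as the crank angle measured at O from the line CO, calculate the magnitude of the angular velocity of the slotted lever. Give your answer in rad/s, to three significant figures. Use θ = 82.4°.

ω = 11.5 rad/s
Crank pin A relative to C: A = (d + r cosθ, r sinθ); lever angle φ = atan2(r sinθ, d + r cosθ).
Differentiating tanφ: φ̇ = rω(d cosθ + r)/(d² + r² + 2dr cosθ).
d² + r² + 2dr cosθ = |CA|² = 0.104807 m²;  d cosθ + r = +0.1512 m.
|ω_lever| = |0.113·11.5·+0.1512| / 0.104807 = 1.8747 rad/s.

1.87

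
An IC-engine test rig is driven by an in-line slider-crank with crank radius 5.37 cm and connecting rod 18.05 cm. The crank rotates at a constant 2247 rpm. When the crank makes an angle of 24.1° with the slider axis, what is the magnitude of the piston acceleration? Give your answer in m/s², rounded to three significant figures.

3320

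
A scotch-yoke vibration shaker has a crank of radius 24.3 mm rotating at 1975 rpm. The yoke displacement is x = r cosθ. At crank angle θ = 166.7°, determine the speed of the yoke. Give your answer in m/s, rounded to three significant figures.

1.16

ω = 206.8 rad/s (from 1975 rpm).
x = r cosθ ⇒ ẋ = −rω sinθ.
|v| = rω|sinθ| = 0.0243·206.8·|sin 166.7°| = 1.1562 m/s.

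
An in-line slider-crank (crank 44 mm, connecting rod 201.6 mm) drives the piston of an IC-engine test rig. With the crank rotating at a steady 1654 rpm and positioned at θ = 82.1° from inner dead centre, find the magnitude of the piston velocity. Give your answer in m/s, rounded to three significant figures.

ω = 2π·1654/60 = 173.2 rad/s
For an in-line slider-crank, x = r cosθ + √(L² − r² sin²θ), so v = −rω sinθ·[1 + r cosθ/√(L² − r² sin²θ)].
With r = 0.044 m, L = 0.2016 m, θ = 82.1°: √(L² − r² sin²θ) = 0.19683 m.
v = −0.044·173.2·0.99051·[1 + 0.044·0.13744/0.19683] = -7.7807 m/s.
|v| = 7.7807 m/s.

7.78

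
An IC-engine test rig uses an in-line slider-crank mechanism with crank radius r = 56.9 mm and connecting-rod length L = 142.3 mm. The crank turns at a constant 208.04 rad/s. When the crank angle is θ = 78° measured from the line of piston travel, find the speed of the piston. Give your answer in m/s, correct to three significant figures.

ω = 208 rad/s
For an in-line slider-crank, x = r cosθ + √(L² − r² sin²θ), so v = −rω sinθ·[1 + r cosθ/√(L² − r² sin²θ)].
With r = 0.0569 m, L = 0.1423 m, θ = 78°: √(L² − r² sin²θ) = 0.13096 m.
v = −0.0569·208·0.97815·[1 + 0.0569·0.20791/0.13096] = -12.625 m/s.
|v| = 12.625 m/s.

12.6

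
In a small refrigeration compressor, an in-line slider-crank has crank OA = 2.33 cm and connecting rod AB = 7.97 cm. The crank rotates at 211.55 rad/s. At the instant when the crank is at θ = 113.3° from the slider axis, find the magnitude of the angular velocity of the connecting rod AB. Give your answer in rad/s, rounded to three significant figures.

25.4

ω = 211.6 rad/s
The rod makes angle φ with the slider axis where L sinφ = r sinθ; differentiating, L cosφ·φ̇ = r ω cosθ.
L cosφ = √(L² − r² sin²θ) = 0.076773 m.
|ω_rod| = r ω |cosθ| / √(L² − r² sin²θ) = 0.0233·211.6·0.39555/0.076773 = 25.395 rad/s.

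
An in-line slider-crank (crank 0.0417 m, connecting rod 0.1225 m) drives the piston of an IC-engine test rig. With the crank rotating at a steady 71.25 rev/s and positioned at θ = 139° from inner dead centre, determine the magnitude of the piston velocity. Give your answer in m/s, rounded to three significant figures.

ω = 2π·71.2 = 447.7 rad/s
For an in-line slider-crank, x = r cosθ + √(L² − r² sin²θ), so v = −rω sinθ·[1 + r cosθ/√(L² − r² sin²θ)].
With r = 0.0417 m, L = 0.1225 m, θ = 139°: √(L² − r² sin²θ) = 0.11941 m.
v = −0.0417·447.7·0.65606·[1 + 0.0417·-0.75471/0.11941] = -9.0194 m/s.
|v| = 9.0194 m/s.

9.02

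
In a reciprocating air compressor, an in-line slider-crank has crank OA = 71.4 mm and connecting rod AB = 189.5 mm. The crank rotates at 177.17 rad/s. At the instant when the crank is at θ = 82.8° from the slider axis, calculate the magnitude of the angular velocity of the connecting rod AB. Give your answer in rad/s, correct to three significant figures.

9.02

ω = 177.2 rad/s
The rod makes angle φ with the slider axis where L sinφ = r sinθ; differentiating, L cosφ·φ̇ = r ω cosθ.
L cosφ = √(L² − r² sin²θ) = 0.17576 m.
|ω_rod| = r ω |cosθ| / √(L² − r² sin²θ) = 0.0714·177.2·0.12533/0.17576 = 9.0205 rad/s.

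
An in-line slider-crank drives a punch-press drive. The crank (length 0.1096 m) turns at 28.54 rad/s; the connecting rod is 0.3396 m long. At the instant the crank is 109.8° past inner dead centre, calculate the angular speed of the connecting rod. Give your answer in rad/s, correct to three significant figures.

ω = 28.54 rad/s
The rod makes angle φ with the slider axis where L sinφ = r sinθ; differentiating, L cosφ·φ̇ = r ω cosθ.
L cosφ = √(L² − r² sin²θ) = 0.32357 m.
|ω_rod| = r ω |cosθ| / √(L² − r² sin²θ) = 0.1096·28.54·0.33874/0.32357 = 3.2747 rad/s.

3.27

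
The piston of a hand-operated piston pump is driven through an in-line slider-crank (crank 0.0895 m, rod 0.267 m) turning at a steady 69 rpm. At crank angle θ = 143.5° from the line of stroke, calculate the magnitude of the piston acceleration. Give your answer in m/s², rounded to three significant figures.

3.25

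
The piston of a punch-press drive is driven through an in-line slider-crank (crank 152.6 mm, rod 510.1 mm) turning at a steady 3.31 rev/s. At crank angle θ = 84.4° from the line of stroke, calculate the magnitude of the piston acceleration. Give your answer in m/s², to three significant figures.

ω = 2π·3.31 = 20.8 rad/s
x(θ) = r cosθ + √(L² − r² sin²θ); with ω constant, a = ω²·d²x/dθ².
d²x/dθ² = −r cosθ − r²(cos2θ)/√u − r⁴ sin²2θ/(4u^{3/2}),  u = L² − r² sin²θ = 0.237137 m².
Substituting r = 0.1526 m, L = 0.5101 m, θ = 84.4°: d²x/dθ² = +0.031974 m.
a = ω²·d²x/dθ² = (20.8)²·(+0.031974) = +13.83 m/s²;  |a| = 13.83 m/s².

13.8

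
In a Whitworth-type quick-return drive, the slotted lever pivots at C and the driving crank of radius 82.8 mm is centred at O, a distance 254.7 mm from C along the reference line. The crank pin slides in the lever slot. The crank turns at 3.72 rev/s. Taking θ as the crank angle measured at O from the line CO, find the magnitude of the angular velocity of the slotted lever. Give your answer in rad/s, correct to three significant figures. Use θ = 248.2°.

ω = 23.37 rad/s (from 3.72 rev/s).
Crank pin A relative to C: A = (d + r cosθ, r sinθ); lever angle φ = atan2(r sinθ, d + r cosθ).
Differentiating tanφ: φ̇ = rω(d cosθ + r)/(d² + r² + 2dr cosθ).
d² + r² + 2dr cosθ = |CA|² = 0.0560643 m²;  d cosθ + r = -0.011787 m.
|ω_lever| = |0.0828·23.37·-0.011787| / 0.0560643 = 0.4069 rad/s.

0.407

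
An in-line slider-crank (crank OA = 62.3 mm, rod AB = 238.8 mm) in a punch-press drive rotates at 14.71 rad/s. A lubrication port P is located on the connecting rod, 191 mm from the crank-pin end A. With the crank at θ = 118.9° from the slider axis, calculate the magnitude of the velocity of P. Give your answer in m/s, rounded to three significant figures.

ω = 14.71 rad/s.  Crank-pin speed |V_A| = rω = 0.91643 m/s, perpendicular to OA.
Rod angle: sinφ = −(r/L) sinθ ⇒ φ = -13.203°; ω_rod = −rω cosθ/√(L²−r²sin²θ) = +1.905 rad/s.
V_P = V_A + ω_rod × AP, with AP = 0.191 m along the rod.
Components: V_Px = −rω sinθ − a·ω_rod·sinφ = -0.7192 m/s;  V_Py = rω cosθ + a·ω_rod·cosφ = -0.088653 m/s.
|V_P| = √(V_Px² + V_Py²) = 0.72464 m/s.

0.725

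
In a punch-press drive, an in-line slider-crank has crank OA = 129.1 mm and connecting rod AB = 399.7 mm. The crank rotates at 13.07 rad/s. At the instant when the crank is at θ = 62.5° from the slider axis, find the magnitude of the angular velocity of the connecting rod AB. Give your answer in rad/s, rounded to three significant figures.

ω = 13.07 rad/s
The rod makes angle φ with the slider axis where L sinφ = r sinθ; differentiating, L cosφ·φ̇ = r ω cosθ.
L cosφ = √(L² − r² sin²θ) = 0.38294 m.
|ω_rod| = r ω |cosθ| / √(L² − r² sin²θ) = 0.1291·13.07·0.46175/0.38294 = 2.0346 rad/s.

2.03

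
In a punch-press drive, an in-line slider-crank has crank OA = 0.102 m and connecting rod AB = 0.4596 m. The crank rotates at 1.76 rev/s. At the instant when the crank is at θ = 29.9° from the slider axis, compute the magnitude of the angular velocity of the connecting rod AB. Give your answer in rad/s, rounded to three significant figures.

2.14

ω = 11.06 rad/s (converted from 1.76 rev/s).
The rod makes angle φ with the slider axis where L sinφ = r sinθ; differentiating, L cosφ·φ̇ = r ω cosθ.
L cosφ = √(L² − r² sin²θ) = 0.45678 m.
|ω_rod| = r ω |cosθ| / √(L² − r² sin²θ) = 0.102·11.06·0.86690/0.45678 = 2.1407 rad/s.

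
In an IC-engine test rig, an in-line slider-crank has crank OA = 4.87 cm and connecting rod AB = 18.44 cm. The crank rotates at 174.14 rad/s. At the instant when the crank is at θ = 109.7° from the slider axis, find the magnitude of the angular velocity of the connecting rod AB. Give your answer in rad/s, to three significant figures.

16.0

ω = 174.1 rad/s
The rod makes angle φ with the slider axis where L sinφ = r sinθ; differentiating, L cosφ·φ̇ = r ω cosθ.
L cosφ = √(L² − r² sin²θ) = 0.17861 m.
|ω_rod| = r ω |cosθ| / √(L² − r² sin²θ) = 0.0487·174.1·0.33710/0.17861 = 16.006 rad/s.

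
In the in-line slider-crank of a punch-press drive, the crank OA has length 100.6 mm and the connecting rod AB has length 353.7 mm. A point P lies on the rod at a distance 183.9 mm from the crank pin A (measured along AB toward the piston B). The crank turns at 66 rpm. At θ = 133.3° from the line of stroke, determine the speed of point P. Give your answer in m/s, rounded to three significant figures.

0.508

ω = 6.912 rad/s.  Crank-pin speed |V_A| = rω = 0.6953 m/s, perpendicular to OA.
Rod angle: sinφ = −(r/L) sinθ ⇒ φ = -11.946°; ω_rod = −rω cosθ/√(L²−r²sin²θ) = +1.378 rad/s.
V_P = V_A + ω_rod × AP, with AP = 0.1839 m along the rod.
Components: V_Px = −rω sinθ − a·ω_rod·sinφ = -0.45356 m/s;  V_Py = rω cosθ + a·ω_rod·cosφ = -0.22892 m/s.
|V_P| = √(V_Px² + V_Py²) = 0.50806 m/s.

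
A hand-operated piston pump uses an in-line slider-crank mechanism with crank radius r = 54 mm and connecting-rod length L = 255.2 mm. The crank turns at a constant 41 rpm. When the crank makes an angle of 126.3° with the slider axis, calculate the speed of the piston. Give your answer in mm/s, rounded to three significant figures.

163

ω = 2π·41/60 = 4.294 rad/s
For an in-line slider-crank, x = r cosθ + √(L² − r² sin²θ), so v = −rω sinθ·[1 + r cosθ/√(L² − r² sin²θ)].
With r = 0.054 m, L = 0.2552 m, θ = 126.3°: √(L² − r² sin²θ) = 0.25146 m.
v = −0.054·4.294·0.80593·[1 + 0.054·-0.59201/0.25146] = -0.1631 m/s.
|v| = 0.1631 m/s = 163.1 mm/s.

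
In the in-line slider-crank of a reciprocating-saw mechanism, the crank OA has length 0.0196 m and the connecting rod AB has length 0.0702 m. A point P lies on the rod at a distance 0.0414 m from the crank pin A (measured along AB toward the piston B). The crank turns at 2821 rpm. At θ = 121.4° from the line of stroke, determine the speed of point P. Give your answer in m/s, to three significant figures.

ω = 295.4 rad/s.  Crank-pin speed |V_A| = rω = 5.7901 m/s, perpendicular to OA.
Rod angle: sinφ = −(r/L) sinθ ⇒ φ = -13.787°; ω_rod = −rω cosθ/√(L²−r²sin²θ) = +44.248 rad/s.
V_P = V_A + ω_rod × AP, with AP = 0.0414 m along the rod.
Components: V_Px = −rω sinθ − a·ω_rod·sinφ = -4.5056 m/s;  V_Py = rω cosθ + a·ω_rod·cosφ = -1.2376 m/s.
|V_P| = √(V_Px² + V_Py²) = 4.6725 m/s.

4.67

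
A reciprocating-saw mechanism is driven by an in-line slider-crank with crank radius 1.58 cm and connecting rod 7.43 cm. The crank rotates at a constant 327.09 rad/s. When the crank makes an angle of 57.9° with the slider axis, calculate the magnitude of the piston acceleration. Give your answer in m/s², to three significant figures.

ω = 327.1 rad/s
x(θ) = r cosθ + √(L² − r² sin²θ); with ω constant, a = ω²·d²x/dθ².
d²x/dθ² = −r cosθ − r²(cos2θ)/√u − r⁴ sin²2θ/(4u^{3/2}),  u = L² − r² sin²θ = 0.00534134 m².
Substituting r = 0.0158 m, L = 0.0743 m, θ = 57.9°: d²x/dθ² = -0.0069418 m.
a = ω²·d²x/dθ² = (327.1)²·(-0.0069418) = -742.69 m/s²;  |a| = 742.69 m/s².

743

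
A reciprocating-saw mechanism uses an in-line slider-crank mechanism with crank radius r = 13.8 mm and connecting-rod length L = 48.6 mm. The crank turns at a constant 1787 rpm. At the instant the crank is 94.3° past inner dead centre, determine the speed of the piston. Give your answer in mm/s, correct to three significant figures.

2520

ω = 2π·1787/60 = 187.1 rad/s
For an in-line slider-crank, x = r cosθ + √(L² − r² sin²θ), so v = −rω sinθ·[1 + r cosθ/√(L² − r² sin²θ)].
With r = 0.0138 m, L = 0.0486 m, θ = 94.3°: √(L² − r² sin²θ) = 0.046611 m.
v = −0.0138·187.1·0.99719·[1 + 0.0138·-0.07498/0.046611] = -2.518 m/s.
|v| = 2.518 m/s = 2518 mm/s.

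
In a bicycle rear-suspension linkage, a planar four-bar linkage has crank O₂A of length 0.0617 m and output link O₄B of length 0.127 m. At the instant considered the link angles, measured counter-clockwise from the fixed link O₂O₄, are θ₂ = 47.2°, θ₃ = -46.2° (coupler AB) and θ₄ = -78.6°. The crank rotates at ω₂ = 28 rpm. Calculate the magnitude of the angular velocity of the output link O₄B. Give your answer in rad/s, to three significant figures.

2.65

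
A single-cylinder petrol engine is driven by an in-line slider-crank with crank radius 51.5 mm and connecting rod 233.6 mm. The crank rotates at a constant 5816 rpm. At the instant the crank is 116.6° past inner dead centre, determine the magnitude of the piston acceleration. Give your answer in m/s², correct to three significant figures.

11100

ω = 2π·5816/60 = 609.1 rad/s
x(θ) = r cosθ + √(L² − r² sin²θ); with ω constant, a = ω²·d²x/dθ².
d²x/dθ² = −r cosθ − r²(cos2θ)/√u − r⁴ sin²2θ/(4u^{3/2}),  u = L² − r² sin²θ = 0.0524485 m².
Substituting r = 0.0515 m, L = 0.2336 m, θ = 116.6°: d²x/dθ² = +0.029903 m.
a = ω²·d²x/dθ² = (609.1)²·(+0.029903) = +11092 m/s²;  |a| = 11092 m/s².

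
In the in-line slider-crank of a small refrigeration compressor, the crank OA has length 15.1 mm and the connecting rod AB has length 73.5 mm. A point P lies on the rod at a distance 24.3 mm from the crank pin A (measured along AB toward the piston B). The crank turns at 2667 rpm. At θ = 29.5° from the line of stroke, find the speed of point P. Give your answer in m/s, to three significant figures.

3.30

ω = 279.3 rad/s.  Crank-pin speed |V_A| = rω = 4.2172 m/s, perpendicular to OA.
Rod angle: sinφ = −(r/L) sinθ ⇒ φ = -5.806°; ω_rod = −rω cosθ/√(L²−r²sin²θ) = -50.196 rad/s.
V_P = V_A + ω_rod × AP, with AP = 0.0243 m along the rod.
Components: V_Px = −rω sinθ − a·ω_rod·sinφ = -2.2001 m/s;  V_Py = rω cosθ + a·ω_rod·cosφ = +2.457 m/s.
|V_P| = √(V_Px² + V_Py²) = 3.298 m/s.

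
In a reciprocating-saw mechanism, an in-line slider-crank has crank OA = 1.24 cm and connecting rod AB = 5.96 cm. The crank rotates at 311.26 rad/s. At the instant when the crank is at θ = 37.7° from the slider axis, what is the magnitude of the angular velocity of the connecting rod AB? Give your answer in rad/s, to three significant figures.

ω = 311.3 rad/s
The rod makes angle φ with the slider axis where L sinφ = r sinθ; differentiating, L cosφ·φ̇ = r ω cosθ.
L cosφ = √(L² − r² sin²θ) = 0.059116 m.
|ω_rod| = r ω |cosθ| / √(L² − r² sin²θ) = 0.0124·311.3·0.79122/0.059116 = 51.658 rad/s.

51.7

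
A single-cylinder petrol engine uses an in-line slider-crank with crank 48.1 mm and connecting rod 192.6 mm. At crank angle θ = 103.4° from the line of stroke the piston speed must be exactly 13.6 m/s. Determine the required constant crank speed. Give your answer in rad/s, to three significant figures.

309

For an in-line slider-crank, |v_piston| = rω|sinθ|·[1 + r cosθ/√(L² − r² sin²θ)].
With r = 0.0481 m, L = 0.1926 m, θ = 103.4°: the bracketed kinematic factor |dx/dθ| = 0.043999 m.
ω = v/|dx/dθ| = 13.6/0.043999 = 309.1 rad/s.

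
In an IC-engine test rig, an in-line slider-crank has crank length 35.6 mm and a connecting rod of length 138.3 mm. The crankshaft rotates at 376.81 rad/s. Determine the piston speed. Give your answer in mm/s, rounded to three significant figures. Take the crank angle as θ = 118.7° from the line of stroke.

ω = 376.8 rad/s
For an in-line slider-crank, x = r cosθ + √(L² − r² sin²θ), so v = −rω sinθ·[1 + r cosθ/√(L² − r² sin²θ)].
With r = 0.0356 m, L = 0.1383 m, θ = 118.7°: √(L² − r² sin²θ) = 0.13473 m.
v = −0.0356·376.8·0.87715·[1 + 0.0356·-0.48022/0.13473] = -10.273 m/s.
|v| = 10.273 m/s = 10273 mm/s.

10300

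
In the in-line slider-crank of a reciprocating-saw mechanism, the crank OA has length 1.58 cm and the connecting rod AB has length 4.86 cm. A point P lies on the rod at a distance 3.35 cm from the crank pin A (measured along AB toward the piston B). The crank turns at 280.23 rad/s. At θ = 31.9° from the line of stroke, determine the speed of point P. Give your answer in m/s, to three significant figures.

3.03

ω = 280.2 rad/s.  Crank-pin speed |V_A| = rω = 4.4276 m/s, perpendicular to OA.
Rod angle: sinφ = −(r/L) sinθ ⇒ φ = -9.892°; ω_rod = −rω cosθ/√(L²−r²sin²θ) = -78.512 rad/s.
V_P = V_A + ω_rod × AP, with AP = 0.0335 m along the rod.
Components: V_Px = −rω sinθ − a·ω_rod·sinφ = -2.7916 m/s;  V_Py = rω cosθ + a·ω_rod·cosφ = +1.1679 m/s.
|V_P| = √(V_Px² + V_Py²) = 3.026 m/s.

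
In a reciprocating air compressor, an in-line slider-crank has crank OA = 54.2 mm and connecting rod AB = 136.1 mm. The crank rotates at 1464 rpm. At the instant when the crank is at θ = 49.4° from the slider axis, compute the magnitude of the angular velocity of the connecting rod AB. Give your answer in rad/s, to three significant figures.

41.7

ω = 153.3 rad/s (converted from 1464 rpm).
The rod makes angle φ with the slider axis where L sinφ = r sinθ; differentiating, L cosφ·φ̇ = r ω cosθ.
L cosφ = √(L² − r² sin²θ) = 0.12973 m.
|ω_rod| = r ω |cosθ| / √(L² − r² sin²θ) = 0.0542·153.3·0.65077/0.12973 = 41.683 rad/s.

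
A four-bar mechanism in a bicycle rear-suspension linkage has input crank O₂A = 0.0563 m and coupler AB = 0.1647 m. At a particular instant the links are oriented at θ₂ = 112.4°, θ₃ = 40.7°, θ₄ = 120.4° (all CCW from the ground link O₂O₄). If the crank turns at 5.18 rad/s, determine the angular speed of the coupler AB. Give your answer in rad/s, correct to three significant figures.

ω₂ = 5.18 rad/s
Differentiating the loop-closure r₂e^{iθ₂}+r₃e^{iθ₃}=r₁+r₄e^{iθ₄} gives r₂ω₂e^{iθ₂}+r₃ω₃e^{iθ₃}=r₄ω₄e^{iθ₄}.
Eliminating the other unknown: ω₃ = r₂ω₂ sin(θ₄−θ₂) / [r₃ sin(θ₃−θ₄)].
Numerator sine = +0.13917; denominator sine = -0.98389.
Result = 0.0563·5.18·(+0.13917) / (0.1647·(-0.98389)) = -0.25047 rad/s; magnitude 0.25047 rad/s.

0.250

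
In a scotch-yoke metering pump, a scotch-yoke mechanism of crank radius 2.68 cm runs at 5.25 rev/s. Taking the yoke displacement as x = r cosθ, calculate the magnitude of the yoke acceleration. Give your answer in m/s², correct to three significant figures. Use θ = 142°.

23.0

ω = 32.99 rad/s (from 5.25 rev/s).
x = r cosθ ⇒ ẍ = −rω² cosθ (ω constant).
|a| = rω²|cosθ| = 0.0268·(32.99)²·|cos 142°| = 22.98 m/s².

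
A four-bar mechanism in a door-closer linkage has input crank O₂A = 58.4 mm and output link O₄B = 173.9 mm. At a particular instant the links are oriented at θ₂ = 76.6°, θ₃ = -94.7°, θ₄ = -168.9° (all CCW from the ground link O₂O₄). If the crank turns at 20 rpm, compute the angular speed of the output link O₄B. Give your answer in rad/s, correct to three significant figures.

0.111

ω₂ = 2.094 rad/s (from 20 rpm).
Differentiating the loop-closure r₂e^{iθ₂}+r₃e^{iθ₃}=r₁+r₄e^{iθ₄} gives r₂ω₂e^{iθ₂}+r₃ω₃e^{iθ₃}=r₄ω₄e^{iθ₄}.
Eliminating the other unknown: ω₄ = r₂ω₂ sin(θ₂−θ₃) / [r₄ sin(θ₄−θ₃)].
Numerator sine = +0.15126; denominator sine = -0.96222.
Result = 0.0584·2.094·(+0.15126) / (0.1739·(-0.96222)) = -0.11057 rad/s; magnitude 0.11057 rad/s.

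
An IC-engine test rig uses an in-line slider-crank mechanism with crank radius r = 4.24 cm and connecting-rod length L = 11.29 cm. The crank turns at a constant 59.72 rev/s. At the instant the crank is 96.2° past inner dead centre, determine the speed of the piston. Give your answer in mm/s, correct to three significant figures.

ω = 2π·59.7 = 375.2 rad/s
For an in-line slider-crank, x = r cosθ + √(L² − r² sin²θ), so v = −rω sinθ·[1 + r cosθ/√(L² − r² sin²θ)].
With r = 0.0424 m, L = 0.1129 m, θ = 96.2°: √(L² − r² sin²θ) = 0.10474 m.
v = −0.0424·375.2·0.99415·[1 + 0.0424·-0.10800/0.10474] = -15.125 m/s.
|v| = 15.125 m/s = 15125 mm/s.

15100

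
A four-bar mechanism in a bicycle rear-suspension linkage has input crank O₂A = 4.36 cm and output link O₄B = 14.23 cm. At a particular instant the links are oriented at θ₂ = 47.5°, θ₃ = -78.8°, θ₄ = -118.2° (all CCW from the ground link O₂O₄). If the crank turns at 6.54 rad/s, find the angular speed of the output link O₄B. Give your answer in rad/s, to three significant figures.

ω₂ = 6.54 rad/s
Differentiating the loop-closure r₂e^{iθ₂}+r₃e^{iθ₃}=r₁+r₄e^{iθ₄} gives r₂ω₂e^{iθ₂}+r₃ω₃e^{iθ₃}=r₄ω₄e^{iθ₄}.
Eliminating the other unknown: ω₄ = r₂ω₂ sin(θ₂−θ₃) / [r₄ sin(θ₄−θ₃)].
Numerator sine = +0.80593; denominator sine = -0.63473.
Result = 0.0436·6.54·(+0.80593) / (0.1423·(-0.63473)) = -2.5443 rad/s; magnitude 2.5443 rad/s.

2.54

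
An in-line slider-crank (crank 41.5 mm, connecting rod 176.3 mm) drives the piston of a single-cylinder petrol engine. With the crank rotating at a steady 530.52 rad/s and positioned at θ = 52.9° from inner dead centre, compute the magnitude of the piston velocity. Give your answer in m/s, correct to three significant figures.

ω = 530.5 rad/s
For an in-line slider-crank, x = r cosθ + √(L² − r² sin²θ), so v = −rω sinθ·[1 + r cosθ/√(L² − r² sin²θ)].
With r = 0.0415 m, L = 0.1763 m, θ = 52.9°: √(L² − r² sin²θ) = 0.17316 m.
v = −0.0415·530.5·0.79758·[1 + 0.0415·0.60321/0.17316] = -20.099 m/s.
|v| = 20.099 m/s.

20.1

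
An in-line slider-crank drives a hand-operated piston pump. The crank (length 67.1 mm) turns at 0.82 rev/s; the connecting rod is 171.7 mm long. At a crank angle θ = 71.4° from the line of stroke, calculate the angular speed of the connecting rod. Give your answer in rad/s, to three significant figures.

ω = 5.152 rad/s (converted from 0.82 rev/s).
The rod makes angle φ with the slider axis where L sinφ = r sinθ; differentiating, L cosφ·φ̇ = r ω cosθ.
L cosφ = √(L² − r² sin²θ) = 0.15949 m.
|ω_rod| = r ω |cosθ| / √(L² − r² sin²θ) = 0.0671·5.152·0.31896/0.15949 = 0.69139 rad/s.

0.691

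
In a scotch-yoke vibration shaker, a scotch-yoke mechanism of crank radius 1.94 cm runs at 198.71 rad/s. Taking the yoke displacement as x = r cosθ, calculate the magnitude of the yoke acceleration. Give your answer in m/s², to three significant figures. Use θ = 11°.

752

ω = 198.7 rad/s
x = r cosθ ⇒ ẍ = −rω² cosθ (ω constant).
|a| = rω²|cosθ| = 0.0194·(198.7)²·|cos 11°| = 751.95 m/s².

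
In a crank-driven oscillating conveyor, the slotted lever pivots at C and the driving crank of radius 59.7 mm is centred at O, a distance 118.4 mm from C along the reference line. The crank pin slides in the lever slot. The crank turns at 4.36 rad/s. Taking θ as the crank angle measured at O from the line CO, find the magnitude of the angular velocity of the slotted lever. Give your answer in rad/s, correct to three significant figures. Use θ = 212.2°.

ω = 4.36 rad/s
Crank pin A relative to C: A = (d + r cosθ, r sinθ); lever angle φ = atan2(r sinθ, d + r cosθ).
Differentiating tanφ: φ̇ = rω(d cosθ + r)/(d² + r² + 2dr cosθ).
d² + r² + 2dr cosθ = |CA|² = 0.00562005 m²;  d cosθ + r = -0.040489 m.
|ω_lever| = |0.0597·4.36·-0.040489| / 0.00562005 = 1.8753 rad/s.

1.88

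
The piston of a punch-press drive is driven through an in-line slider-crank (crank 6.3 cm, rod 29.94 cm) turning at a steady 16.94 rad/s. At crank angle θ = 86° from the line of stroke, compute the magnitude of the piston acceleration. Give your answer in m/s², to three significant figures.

ω = 16.94 rad/s
x(θ) = r cosθ + √(L² − r² sin²θ); with ω constant, a = ω²·d²x/dθ².
d²x/dθ² = −r cosθ − r²(cos2θ)/√u − r⁴ sin²2θ/(4u^{3/2}),  u = L² − r² sin²θ = 0.0856907 m².
Substituting r = 0.063 m, L = 0.2994 m, θ = 86°: d²x/dθ² = +0.0090289 m.
a = ω²·d²x/dθ² = (16.94)²·(+0.0090289) = +2.591 m/s²;  |a| = 2.591 m/s².

2.59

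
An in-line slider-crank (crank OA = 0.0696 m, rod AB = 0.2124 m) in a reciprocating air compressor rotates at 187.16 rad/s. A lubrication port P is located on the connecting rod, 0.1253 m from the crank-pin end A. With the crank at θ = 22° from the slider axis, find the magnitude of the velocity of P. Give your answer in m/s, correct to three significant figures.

7.60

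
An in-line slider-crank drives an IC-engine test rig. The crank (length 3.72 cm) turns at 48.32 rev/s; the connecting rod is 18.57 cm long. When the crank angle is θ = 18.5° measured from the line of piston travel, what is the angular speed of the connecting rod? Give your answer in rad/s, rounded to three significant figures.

57.8

ω = 303.6 rad/s (converted from 48.32 rev/s).
The rod makes angle φ with the slider axis where L sinφ = r sinθ; differentiating, L cosφ·φ̇ = r ω cosθ.
L cosφ = √(L² − r² sin²θ) = 0.18532 m.
|ω_rod| = r ω |cosθ| / √(L² − r² sin²θ) = 0.0372·303.6·0.94832/0.18532 = 57.793 rad/s.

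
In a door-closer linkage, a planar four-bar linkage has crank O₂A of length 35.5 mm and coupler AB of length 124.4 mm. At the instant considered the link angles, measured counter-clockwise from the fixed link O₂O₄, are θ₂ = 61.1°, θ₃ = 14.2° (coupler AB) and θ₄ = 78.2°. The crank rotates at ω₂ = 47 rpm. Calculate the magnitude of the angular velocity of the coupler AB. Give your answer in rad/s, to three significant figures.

0.459

ω₂ = 4.922 rad/s (from 47 rpm).
Differentiating the loop-closure r₂e^{iθ₂}+r₃e^{iθ₃}=r₁+r₄e^{iθ₄} gives r₂ω₂e^{iθ₂}+r₃ω₃e^{iθ₃}=r₄ω₄e^{iθ₄}.
Eliminating the other unknown: ω₃ = r₂ω₂ sin(θ₄−θ₂) / [r₃ sin(θ₃−θ₄)].
Numerator sine = +0.29404; denominator sine = -0.89879.
Result = 0.0355·4.922·(+0.29404) / (0.1244·(-0.89879)) = -0.4595 rad/s; magnitude 0.4595 rad/s.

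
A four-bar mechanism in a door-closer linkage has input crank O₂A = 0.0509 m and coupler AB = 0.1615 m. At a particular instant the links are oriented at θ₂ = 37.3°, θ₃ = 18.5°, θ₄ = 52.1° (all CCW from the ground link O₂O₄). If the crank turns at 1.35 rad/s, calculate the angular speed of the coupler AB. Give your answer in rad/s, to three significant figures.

0.196

ω₂ = 1.35 rad/s
Differentiating the loop-closure r₂e^{iθ₂}+r₃e^{iθ₃}=r₁+r₄e^{iθ₄} gives r₂ω₂e^{iθ₂}+r₃ω₃e^{iθ₃}=r₄ω₄e^{iθ₄}.
Eliminating the other unknown: ω₃ = r₂ω₂ sin(θ₄−θ₂) / [r₃ sin(θ₃−θ₄)].
Numerator sine = +0.25545; denominator sine = -0.55339.
Result = 0.0509·1.35·(+0.25545) / (0.1615·(-0.55339)) = -0.1964 rad/s; magnitude 0.1964 rad/s.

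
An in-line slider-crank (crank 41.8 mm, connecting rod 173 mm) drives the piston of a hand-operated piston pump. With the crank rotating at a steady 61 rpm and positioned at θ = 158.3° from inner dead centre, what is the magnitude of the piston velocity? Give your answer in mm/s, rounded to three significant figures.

76.5

ω = 2π·61/60 = 6.388 rad/s
For an in-line slider-crank, x = r cosθ + √(L² − r² sin²θ), so v = −rω sinθ·[1 + r cosθ/√(L² − r² sin²θ)].
With r = 0.0418 m, L = 0.173 m, θ = 158.3°: √(L² − r² sin²θ) = 0.17231 m.
v = −0.0418·6.388·0.36975·[1 + 0.0418·-0.92913/0.17231] = -0.076475 m/s.
|v| = 0.076475 m/s = 76.475 mm/s.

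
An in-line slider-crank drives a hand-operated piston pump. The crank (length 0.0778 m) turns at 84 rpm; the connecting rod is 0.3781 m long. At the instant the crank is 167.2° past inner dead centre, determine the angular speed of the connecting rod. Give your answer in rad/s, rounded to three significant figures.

1.77

ω = 8.796 rad/s (converted from 84 rpm).
The rod makes angle φ with the slider axis where L sinφ = r sinθ; differentiating, L cosφ·φ̇ = r ω cosθ.
L cosφ = √(L² − r² sin²θ) = 0.37771 m.
|ω_rod| = r ω |cosθ| / √(L² − r² sin²θ) = 0.0778·8.796·0.97515/0.37771 = 1.7669 rad/s.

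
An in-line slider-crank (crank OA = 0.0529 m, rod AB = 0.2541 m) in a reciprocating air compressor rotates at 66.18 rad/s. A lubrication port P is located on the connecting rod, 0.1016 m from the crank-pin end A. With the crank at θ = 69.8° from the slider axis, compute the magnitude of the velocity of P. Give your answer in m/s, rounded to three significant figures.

3.46

ω = 66.18 rad/s.  Crank-pin speed |V_A| = rω = 3.5009 m/s, perpendicular to OA.
Rod angle: sinφ = −(r/L) sinθ ⇒ φ = -11.267°; ω_rod = −rω cosθ/√(L²−r²sin²θ) = -4.8509 rad/s.
V_P = V_A + ω_rod × AP, with AP = 0.1016 m along the rod.
Components: V_Px = −rω sinθ − a·ω_rod·sinφ = -3.3819 m/s;  V_Py = rω cosθ + a·ω_rod·cosφ = +0.72551 m/s.
|V_P| = √(V_Px² + V_Py²) = 3.4588 m/s.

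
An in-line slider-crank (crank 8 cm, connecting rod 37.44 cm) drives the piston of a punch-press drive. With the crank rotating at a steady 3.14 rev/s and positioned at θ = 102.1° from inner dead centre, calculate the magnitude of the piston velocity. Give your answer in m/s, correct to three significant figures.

1.47

ω = 2π·3.14 = 19.73 rad/s
For an in-line slider-crank, x = r cosθ + √(L² − r² sin²θ), so v = −rω sinθ·[1 + r cosθ/√(L² − r² sin²θ)].
With r = 0.08 m, L = 0.3744 m, θ = 102.1°: √(L² − r² sin²θ) = 0.36614 m.
v = −0.08·19.73·0.97778·[1 + 0.08·-0.20962/0.36614] = -1.4726 m/s.
|v| = 1.4726 m/s.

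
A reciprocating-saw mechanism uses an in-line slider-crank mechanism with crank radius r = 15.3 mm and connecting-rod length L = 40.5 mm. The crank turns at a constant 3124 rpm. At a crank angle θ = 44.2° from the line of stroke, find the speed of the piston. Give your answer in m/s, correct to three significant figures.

ω = 2π·3124/60 = 327.1 rad/s
For an in-line slider-crank, x = r cosθ + √(L² − r² sin²θ), so v = −rω sinθ·[1 + r cosθ/√(L² − r² sin²θ)].
With r = 0.0153 m, L = 0.0405 m, θ = 44.2°: √(L² − r² sin²θ) = 0.03907 m.
v = −0.0153·327.1·0.69717·[1 + 0.0153·0.71691/0.03907] = -4.4692 m/s.
|v| = 4.4692 m/s.

4.47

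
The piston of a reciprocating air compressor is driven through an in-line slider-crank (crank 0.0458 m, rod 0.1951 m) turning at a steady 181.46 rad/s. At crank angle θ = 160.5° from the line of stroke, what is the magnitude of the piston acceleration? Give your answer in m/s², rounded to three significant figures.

ω = 181.5 rad/s
x(θ) = r cosθ + √(L² − r² sin²θ); with ω constant, a = ω²·d²x/dθ².
d²x/dθ² = −r cosθ − r²(cos2θ)/√u − r⁴ sin²2θ/(4u^{3/2}),  u = L² − r² sin²θ = 0.0378303 m².
Substituting r = 0.0458 m, L = 0.1951 m, θ = 160.5°: d²x/dθ² = +0.034732 m.
a = ω²·d²x/dθ² = (181.5)²·(+0.034732) = +1143.7 m/s²;  |a| = 1143.7 m/s².

1140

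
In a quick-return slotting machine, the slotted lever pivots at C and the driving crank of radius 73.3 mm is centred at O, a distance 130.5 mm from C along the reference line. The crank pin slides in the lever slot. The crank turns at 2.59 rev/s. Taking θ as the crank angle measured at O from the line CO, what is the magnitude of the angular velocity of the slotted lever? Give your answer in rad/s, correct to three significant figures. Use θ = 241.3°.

ω = 16.27 rad/s (from 2.59 rev/s).
Crank pin A relative to C: A = (d + r cosθ, r sinθ); lever angle φ = atan2(r sinθ, d + r cosθ).
Differentiating tanφ: φ̇ = rω(d cosθ + r)/(d² + r² + 2dr cosθ).
d² + r² + 2dr cosθ = |CA|² = 0.0132158 m²;  d cosθ + r = +0.010631 m.
|ω_lever| = |0.0733·16.27·+0.010631| / 0.0132158 = 0.95952 rad/s.

0.960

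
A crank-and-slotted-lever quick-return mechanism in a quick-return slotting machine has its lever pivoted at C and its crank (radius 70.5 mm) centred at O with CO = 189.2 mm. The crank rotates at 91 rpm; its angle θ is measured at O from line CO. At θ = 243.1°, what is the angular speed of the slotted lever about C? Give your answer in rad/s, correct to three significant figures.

ω = 9.529 rad/s (from 91 rpm).
Crank pin A relative to C: A = (d + r cosθ, r sinθ); lever angle φ = atan2(r sinθ, d + r cosθ).
Differentiating tanφ: φ̇ = rω(d cosθ + r)/(d² + r² + 2dr cosθ).
d² + r² + 2dr cosθ = |CA|² = 0.0286972 m²;  d cosθ + r = -0.015101 m.
|ω_lever| = |0.0705·9.529·-0.015101| / 0.0286972 = 0.35352 rad/s.

0.354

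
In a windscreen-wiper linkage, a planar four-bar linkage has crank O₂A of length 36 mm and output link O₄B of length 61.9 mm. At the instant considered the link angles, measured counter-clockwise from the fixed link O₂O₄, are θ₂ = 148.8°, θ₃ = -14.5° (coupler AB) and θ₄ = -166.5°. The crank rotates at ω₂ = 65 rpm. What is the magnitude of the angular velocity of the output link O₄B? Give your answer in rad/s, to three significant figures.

2.42

ω₂ = 6.807 rad/s (from 65 rpm).
Differentiating the loop-closure r₂e^{iθ₂}+r₃e^{iθ₃}=r₁+r₄e^{iθ₄} gives r₂ω₂e^{iθ₂}+r₃ω₃e^{iθ₃}=r₄ω₄e^{iθ₄}.
Eliminating the other unknown: ω₄ = r₂ω₂ sin(θ₂−θ₃) / [r₄ sin(θ₄−θ₃)].
Numerator sine = +0.28736; denominator sine = -0.46947.
Result = 0.036·6.807·(+0.28736) / (0.0619·(-0.46947)) = -2.4231 rad/s; magnitude 2.4231 rad/s.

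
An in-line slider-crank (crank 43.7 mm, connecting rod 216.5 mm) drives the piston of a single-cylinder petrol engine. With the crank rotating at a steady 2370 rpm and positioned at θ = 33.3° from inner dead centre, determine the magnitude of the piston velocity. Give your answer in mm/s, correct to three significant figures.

6970

ω = 2π·2370/60 = 248.2 rad/s
For an in-line slider-crank, x = r cosθ + √(L² − r² sin²θ), so v = −rω sinθ·[1 + r cosθ/√(L² − r² sin²θ)].
With r = 0.0437 m, L = 0.2165 m, θ = 33.3°: √(L² − r² sin²θ) = 0.21517 m.
v = −0.0437·248.2·0.54902·[1 + 0.0437·0.83581/0.21517] = -6.9653 m/s.
|v| = 6.9653 m/s = 6965.3 mm/s.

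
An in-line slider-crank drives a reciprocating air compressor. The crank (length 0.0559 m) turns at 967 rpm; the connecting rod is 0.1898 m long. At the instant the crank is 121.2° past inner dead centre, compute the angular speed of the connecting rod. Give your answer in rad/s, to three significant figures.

16.0

ω = 101.3 rad/s (converted from 967 rpm).
The rod makes angle φ with the slider axis where L sinφ = r sinθ; differentiating, L cosφ·φ̇ = r ω cosθ.
L cosφ = √(L² − r² sin²θ) = 0.18368 m.
|ω_rod| = r ω |cosθ| / √(L² − r² sin²θ) = 0.0559·101.3·0.51803/0.18368 = 15.965 rad/s.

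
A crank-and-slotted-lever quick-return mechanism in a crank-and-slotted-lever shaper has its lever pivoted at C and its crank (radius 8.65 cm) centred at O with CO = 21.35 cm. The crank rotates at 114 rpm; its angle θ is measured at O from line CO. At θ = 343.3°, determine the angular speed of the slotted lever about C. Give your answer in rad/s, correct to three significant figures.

3.40

ω = 11.94 rad/s (from 114 rpm).
Crank pin A relative to C: A = (d + r cosθ, r sinθ); lever angle φ = atan2(r sinθ, d + r cosθ).
Differentiating tanφ: φ̇ = rω(d cosθ + r)/(d² + r² + 2dr cosθ).
d² + r² + 2dr cosθ = |CA|² = 0.0884422 m²;  d cosθ + r = +0.291 m.
|ω_lever| = |0.0865·11.94·+0.291| / 0.0884422 = 3.3976 rad/s.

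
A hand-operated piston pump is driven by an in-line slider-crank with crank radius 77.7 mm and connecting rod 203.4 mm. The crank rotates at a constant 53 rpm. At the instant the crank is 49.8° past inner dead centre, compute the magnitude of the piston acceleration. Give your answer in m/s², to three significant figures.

ω = 2π·53/60 = 5.55 rad/s
x(θ) = r cosθ + √(L² − r² sin²θ); with ω constant, a = ω²·d²x/dθ².
d²x/dθ² = −r cosθ − r²(cos2θ)/√u − r⁴ sin²2θ/(4u^{3/2}),  u = L² − r² sin²θ = 0.0378495 m².
Substituting r = 0.0777 m, L = 0.2034 m, θ = 49.8°: d²x/dθ² = -0.04618 m.
a = ω²·d²x/dθ² = (5.55)²·(-0.04618) = -1.4225 m/s²;  |a| = 1.4225 m/s².

1.42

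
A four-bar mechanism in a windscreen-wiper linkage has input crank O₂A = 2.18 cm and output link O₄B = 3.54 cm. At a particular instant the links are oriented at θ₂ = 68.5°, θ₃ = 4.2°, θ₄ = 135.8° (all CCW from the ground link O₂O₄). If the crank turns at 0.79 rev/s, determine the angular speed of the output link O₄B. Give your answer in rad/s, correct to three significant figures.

3.68

ω₂ = 4.964 rad/s (from 0.79 rev/s).
Differentiating the loop-closure r₂e^{iθ₂}+r₃e^{iθ₃}=r₁+r₄e^{iθ₄} gives r₂ω₂e^{iθ₂}+r₃ω₃e^{iθ₃}=r₄ω₄e^{iθ₄}.
Eliminating the other unknown: ω₄ = r₂ω₂ sin(θ₂−θ₃) / [r₄ sin(θ₄−θ₃)].
Numerator sine = +0.90108; denominator sine = +0.74780.
Result = 0.0218·4.964·(+0.90108) / (0.0354·(+0.74780)) = +3.6833 rad/s; magnitude 3.6833 rad/s.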